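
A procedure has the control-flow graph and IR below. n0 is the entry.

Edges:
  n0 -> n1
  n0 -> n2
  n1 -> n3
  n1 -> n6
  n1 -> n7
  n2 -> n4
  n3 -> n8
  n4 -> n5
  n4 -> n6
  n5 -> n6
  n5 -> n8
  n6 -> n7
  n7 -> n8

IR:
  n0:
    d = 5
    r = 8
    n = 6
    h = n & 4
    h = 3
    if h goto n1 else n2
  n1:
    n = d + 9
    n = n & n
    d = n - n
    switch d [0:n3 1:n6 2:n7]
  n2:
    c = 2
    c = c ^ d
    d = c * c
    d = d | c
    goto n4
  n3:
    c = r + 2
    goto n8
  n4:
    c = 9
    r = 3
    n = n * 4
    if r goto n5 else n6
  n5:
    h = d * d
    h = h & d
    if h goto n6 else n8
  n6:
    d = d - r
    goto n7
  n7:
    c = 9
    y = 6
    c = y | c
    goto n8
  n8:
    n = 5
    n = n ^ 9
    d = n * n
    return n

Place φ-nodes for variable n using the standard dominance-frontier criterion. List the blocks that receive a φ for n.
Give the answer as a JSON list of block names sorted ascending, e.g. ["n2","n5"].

idom tree: n1←n0 n2←n0 n3←n1 n4←n2 n5←n4 n6←n0 n7←n0 n8←n0
Dom∩ at merges:
  n6: preds {n1,n4,n5}: {n0,n1} ∩ {n0,n2,n4} ∩ {n0,n2,n4,n5} = {n0}; idom=n0
  n7: preds {n1,n6}: {n0,n1} ∩ {n0,n6} = {n0}; idom=n0
  n8: preds {n3,n5,n7}: {n0,n1,n3} ∩ {n0,n2,n4,n5} ∩ {n0,n7} = {n0}; idom=n0

DF walk-up:
  n6←n1: walk n1 to n0
  n6←n4: walk n4→n2 to n0
  n6←n5: walk n5→n4→n2 to n0
  n7←n1: walk n1 to n0
  n7←n6: walk n6 to n0
  n8←n3: walk n3→n1 to n0
  n8←n5: walk n5→n4→n2 to n0
  n8←n7: walk n7 to n0
  n0: DF=∅
  n1: DF={n6,n7,n8}
  n2: DF={n6,n8}
  n3: DF={n8}
  n4: DF={n6,n8}
  n5: DF={n6,n8}
  n6: DF={n7}
  n7: DF={n8}
  n8: DF=∅

φ for n: defs {n0,n1,n4,n8}
  DF⁺ = {n6,n7,n8}

Answer: ["n6", "n7", "n8"]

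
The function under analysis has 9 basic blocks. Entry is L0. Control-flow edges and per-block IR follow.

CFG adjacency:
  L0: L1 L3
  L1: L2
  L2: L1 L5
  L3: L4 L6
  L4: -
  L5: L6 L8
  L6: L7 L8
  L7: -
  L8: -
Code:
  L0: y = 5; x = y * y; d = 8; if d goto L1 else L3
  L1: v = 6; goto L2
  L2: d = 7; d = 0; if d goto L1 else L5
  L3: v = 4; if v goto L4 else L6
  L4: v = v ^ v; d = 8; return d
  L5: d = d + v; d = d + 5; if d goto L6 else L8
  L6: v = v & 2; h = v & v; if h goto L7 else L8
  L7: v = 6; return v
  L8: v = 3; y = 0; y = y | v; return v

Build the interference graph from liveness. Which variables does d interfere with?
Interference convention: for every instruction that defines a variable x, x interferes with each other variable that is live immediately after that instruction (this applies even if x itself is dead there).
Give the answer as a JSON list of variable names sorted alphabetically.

Answer: ["v"]

Analysis:
Block summaries:
  L0: {d,x,y} / ∅
  L1: {v} / ∅
  L2: {d} / ∅
  L3: {v} / ∅
  L4: {d,v} / {v}
  L5: {d} / {d,v}
  L6: {h,v} / {v}
  L7: {v} / ∅
  L8: {v,y} / ∅

Backward fixpoint:
  L0: in=∅ out=∅
  L1: in=∅ out={v}
  L2: in={v} out={d,v}
  L3: in=∅ out={v}
  L4: in={v} out=∅
  L5: in={d,v} out={v}
  L6: in={v} out=∅
  L7: in=∅ out=∅
  L8: in=∅ out=∅

Interference:
  d↔{v}
  h↔∅
  v↔{d,y}
  x↔∅
  y↔{v}

N(d) = ["v"]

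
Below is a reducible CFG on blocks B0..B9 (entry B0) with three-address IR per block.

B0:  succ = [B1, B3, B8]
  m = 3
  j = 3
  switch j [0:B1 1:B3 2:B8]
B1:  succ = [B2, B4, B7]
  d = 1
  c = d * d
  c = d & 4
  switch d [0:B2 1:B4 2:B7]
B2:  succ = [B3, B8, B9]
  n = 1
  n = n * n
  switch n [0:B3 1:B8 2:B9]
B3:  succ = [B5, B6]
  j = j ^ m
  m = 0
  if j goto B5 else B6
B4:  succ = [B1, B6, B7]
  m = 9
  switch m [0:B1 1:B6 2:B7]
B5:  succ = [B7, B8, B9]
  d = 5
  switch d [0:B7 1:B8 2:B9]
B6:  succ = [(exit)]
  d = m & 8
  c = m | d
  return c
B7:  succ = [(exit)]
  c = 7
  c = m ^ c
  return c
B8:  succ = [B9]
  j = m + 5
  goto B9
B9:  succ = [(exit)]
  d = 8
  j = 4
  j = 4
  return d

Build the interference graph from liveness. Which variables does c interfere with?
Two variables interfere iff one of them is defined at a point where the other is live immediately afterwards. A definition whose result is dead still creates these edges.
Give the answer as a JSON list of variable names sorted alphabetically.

Answer: ["d", "j", "m"]

Derivation:
Block summaries:
  B0: {j,m} / ∅
  B1: {c,d} / ∅
  B2: {n} / ∅
  B3: {j,m} / {j,m}
  B4: {m} / ∅
  B5: {d} / ∅
  B6: {c,d} / {m}
  B7: {c} / {m}
  B8: {j} / {m}
  B9: {d,j} / ∅

Backward fixpoint:
  B0 li=∅ lo={j,m}
  B1 li={j,m} lo={j,m}
  B2 li={j,m} lo={j,m}
  B3 li={j,m} lo={m}
  B4 li={j} lo={j,m}
  B5 li={m} lo={m}
  B6 li={m} lo=∅
  B7 li={m} lo=∅
  B8 li={m} lo=∅
  B9 li=∅ lo=∅

Interfere edges:
  c↔{d,j,m}
  d↔{c,j,m}
  j↔{c,d,m,n}
  m↔{c,d,j,n}
  n↔{j,m}

N(c) = ["d", "j", "m"]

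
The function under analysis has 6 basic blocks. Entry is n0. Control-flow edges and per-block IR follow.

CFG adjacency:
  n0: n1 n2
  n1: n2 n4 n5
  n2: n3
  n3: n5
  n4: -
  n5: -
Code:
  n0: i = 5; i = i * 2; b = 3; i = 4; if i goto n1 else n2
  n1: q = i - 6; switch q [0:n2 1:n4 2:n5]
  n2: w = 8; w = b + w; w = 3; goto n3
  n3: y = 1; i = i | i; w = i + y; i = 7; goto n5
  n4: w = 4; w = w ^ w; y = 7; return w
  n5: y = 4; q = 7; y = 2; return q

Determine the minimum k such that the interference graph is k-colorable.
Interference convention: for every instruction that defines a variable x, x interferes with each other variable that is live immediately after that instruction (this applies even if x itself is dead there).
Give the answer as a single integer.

Block summaries:
  n0 def {b,i} use ∅
  n1 def {q} use {i}
  n2 def {w} use {b}
  n3 def {i,w,y} use {i}
  n4 def {w,y} use ∅
  n5 def {q,y} use ∅

Live sets:
  live n0: ∅→{b,i}
  live n1: {b,i}→{b,i}
  live n2: {b,i}→{i}
  live n3: {i}→∅
  live n4: ∅→∅
  live n5: ∅→∅

Conflict graph:
  b — {i,q,w}
  i — {b,q,w,y}
  q — {b,i,y}
  w — {b,i,y}
  y — {i,q,w}

Chromatic number:
  {b,i,q} pairwise interfere (3-clique) ⇒ χ ≥ 3
  3-colouring: r0={i}  r1={b,y}  r2={q,w}
  χ = 3

Answer: 3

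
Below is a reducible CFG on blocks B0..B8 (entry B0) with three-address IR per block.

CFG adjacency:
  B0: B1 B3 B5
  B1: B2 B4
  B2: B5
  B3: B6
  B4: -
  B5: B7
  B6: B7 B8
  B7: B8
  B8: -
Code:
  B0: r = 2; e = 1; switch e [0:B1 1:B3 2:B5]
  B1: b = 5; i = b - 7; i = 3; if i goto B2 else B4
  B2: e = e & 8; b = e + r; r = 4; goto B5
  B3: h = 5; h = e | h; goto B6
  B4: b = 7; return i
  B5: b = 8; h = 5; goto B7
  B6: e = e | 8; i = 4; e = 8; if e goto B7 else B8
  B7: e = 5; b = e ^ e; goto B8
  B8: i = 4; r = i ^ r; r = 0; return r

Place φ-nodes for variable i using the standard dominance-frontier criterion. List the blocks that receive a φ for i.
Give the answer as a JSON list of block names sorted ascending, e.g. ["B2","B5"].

Answer: ["B5", "B7", "B8"]

Derivation:
idom tree: B1←B0 B2←B1 B3←B0 B4←B1 B5←B0 B6←B3 B7←B0 B8←B0
Join-block Dom:
  B5: preds {B0,B2}: {B0} ∩ {B0,B1,B2} = {B0}; idom=B0
  B7: preds {B5,B6}: {B0,B5} ∩ {B0,B3,B6} = {B0}; idom=B0
  B8: preds {B6,B7}: {B0,B3,B6} ∩ {B0,B7} = {B0}; idom=B0

DF derivation:
  B5←B0: walk · to B0
  B5←B2: walk B2→B1 to B0
  B7←B5: walk B5 to B0
  B7←B6: walk B6→B3 to B0
  B8←B6: walk B6→B3 to B0
  B8←B7: walk B7 to B0
  DF(B0)=∅
  DF(B1)={B5}
  DF(B2)={B5}
  DF(B3)={B7,B8}
  DF(B4)=∅
  DF(B5)={B7}
  DF(B6)={B7,B8}
  DF(B7)={B8}
  DF(B8)=∅

φ for i: defs {B1,B6,B8}
  DF⁺ = {B5,B7,B8}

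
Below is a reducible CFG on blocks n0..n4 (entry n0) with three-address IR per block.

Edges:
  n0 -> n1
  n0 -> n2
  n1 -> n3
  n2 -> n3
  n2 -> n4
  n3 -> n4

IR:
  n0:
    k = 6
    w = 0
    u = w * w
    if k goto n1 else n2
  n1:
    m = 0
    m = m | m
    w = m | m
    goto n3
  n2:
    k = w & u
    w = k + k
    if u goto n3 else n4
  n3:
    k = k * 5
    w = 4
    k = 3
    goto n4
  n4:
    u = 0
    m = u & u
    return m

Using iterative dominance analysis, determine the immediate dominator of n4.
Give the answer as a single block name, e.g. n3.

idom tree: n1←n0 n2←n0 n3←n0 n4←n0
Dom at joins:
  n3: preds {n1,n2}: {n0,n1} ∩ {n0,n2} = {n0}; idom=n0
  n4: preds {n2,n3}: {n0,n2} ∩ {n0,n3} = {n0}; idom=n0

idom(n4) = n0

Answer: n0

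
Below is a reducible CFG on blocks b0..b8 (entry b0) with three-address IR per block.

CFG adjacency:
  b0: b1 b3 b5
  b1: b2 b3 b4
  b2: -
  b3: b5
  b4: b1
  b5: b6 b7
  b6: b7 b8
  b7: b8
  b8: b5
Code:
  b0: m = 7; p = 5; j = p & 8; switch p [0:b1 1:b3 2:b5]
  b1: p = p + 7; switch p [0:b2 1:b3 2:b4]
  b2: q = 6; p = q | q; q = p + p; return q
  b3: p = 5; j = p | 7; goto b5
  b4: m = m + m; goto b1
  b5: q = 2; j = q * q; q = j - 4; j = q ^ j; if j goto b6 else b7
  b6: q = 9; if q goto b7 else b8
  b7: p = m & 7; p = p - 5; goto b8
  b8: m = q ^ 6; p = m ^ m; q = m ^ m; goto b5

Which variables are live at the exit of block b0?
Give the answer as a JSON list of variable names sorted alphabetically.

Answer: ["m", "p"]

Analysis:
Block summaries:
  b0: {j,m,p} / ∅
  b1: {p} / {p}
  b2: {p,q} / ∅
  b3: {j,p} / ∅
  b4: {m} / {m}
  b5: {j,q} / ∅
  b6: {q} / ∅
  b7: {p} / {m}
  b8: {m,p,q} / {q}

Liveness:
  live b0: ∅→{m,p}
  live b1: {m,p}→{m,p}
  live b2: ∅→∅
  live b3: {m}→{m}
  live b4: {m,p}→{m,p}
  live b5: {m}→{m,q}
  live b6: {m}→{m,q}
  live b7: {m,q}→{q}
  live b8: {q}→{m}

live-out(b0) = ["m", "p"]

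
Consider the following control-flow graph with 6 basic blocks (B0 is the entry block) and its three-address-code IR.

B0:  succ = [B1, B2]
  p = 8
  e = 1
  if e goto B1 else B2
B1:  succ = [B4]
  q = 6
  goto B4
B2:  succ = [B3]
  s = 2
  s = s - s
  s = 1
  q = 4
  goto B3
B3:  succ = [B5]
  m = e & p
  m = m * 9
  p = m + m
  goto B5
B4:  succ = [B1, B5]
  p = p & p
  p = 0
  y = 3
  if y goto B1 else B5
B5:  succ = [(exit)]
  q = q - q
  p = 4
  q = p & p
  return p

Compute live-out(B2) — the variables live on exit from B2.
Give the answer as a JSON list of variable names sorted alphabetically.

Per-block:
  B0 def {e,p} use ∅
  B1 def {q} use ∅
  B2 def {q,s} use ∅
  B3 def {m,p} use {e,p}
  B4 def {p,y} use {p}
  B5 def {p,q} use {q}

Live sets:
  B0 li=∅ lo={e,p}
  B1 li={p} lo={p,q}
  B2 li={e,p} lo={e,p,q}
  B3 li={e,p,q} lo={q}
  B4 li={p,q} lo={p,q}
  B5 li={q} lo=∅

live-out(B2) = ["e", "p", "q"]

Answer: ["e", "p", "q"]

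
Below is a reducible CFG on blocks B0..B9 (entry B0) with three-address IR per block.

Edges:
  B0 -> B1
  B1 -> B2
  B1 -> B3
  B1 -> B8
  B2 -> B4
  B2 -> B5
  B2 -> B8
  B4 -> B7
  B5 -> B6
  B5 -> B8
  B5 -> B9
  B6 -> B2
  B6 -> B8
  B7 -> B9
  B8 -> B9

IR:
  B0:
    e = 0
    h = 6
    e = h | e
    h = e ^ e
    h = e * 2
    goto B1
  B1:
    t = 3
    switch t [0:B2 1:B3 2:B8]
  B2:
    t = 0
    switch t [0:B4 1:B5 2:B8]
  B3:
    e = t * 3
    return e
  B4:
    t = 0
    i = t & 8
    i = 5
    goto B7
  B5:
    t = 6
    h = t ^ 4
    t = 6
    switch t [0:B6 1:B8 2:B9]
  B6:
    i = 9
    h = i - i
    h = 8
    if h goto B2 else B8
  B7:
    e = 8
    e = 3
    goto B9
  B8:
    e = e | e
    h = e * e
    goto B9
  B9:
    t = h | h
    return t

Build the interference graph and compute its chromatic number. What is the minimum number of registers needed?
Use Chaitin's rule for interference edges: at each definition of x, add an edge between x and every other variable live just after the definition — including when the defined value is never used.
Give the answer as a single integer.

def/use:
  B0: {e,h} / ∅
  B1: {t} / ∅
  B2: {t} / ∅
  B3: {e} / {t}
  B4: {i,t} / ∅
  B5: {h,t} / ∅
  B6: {h,i} / ∅
  B7: {e} / ∅
  B8: {e,h} / {e}
  B9: {t} / {h}

Live sets:
  live B0: ∅→{e,h}
  live B1: {e,h}→{e,h,t}
  live B2: {e,h}→{e,h}
  live B3: {t}→∅
  live B4: {h}→{h}
  live B5: {e}→{e,h}
  live B6: {e}→{e,h}
  live B7: {h}→{h}
  live B8: {e}→{h}
  live B9: {h}→∅

Interference:
  e↔{h,i,t}
  h↔{e,i,t}
  i↔{e,h}
  t↔{e,h}

Registers:
  clique {e,h,i} ⇒ need ≥ 3
  3-colouring: c0={e}  c1={h}  c2={i,t}
  χ = 3

Answer: 3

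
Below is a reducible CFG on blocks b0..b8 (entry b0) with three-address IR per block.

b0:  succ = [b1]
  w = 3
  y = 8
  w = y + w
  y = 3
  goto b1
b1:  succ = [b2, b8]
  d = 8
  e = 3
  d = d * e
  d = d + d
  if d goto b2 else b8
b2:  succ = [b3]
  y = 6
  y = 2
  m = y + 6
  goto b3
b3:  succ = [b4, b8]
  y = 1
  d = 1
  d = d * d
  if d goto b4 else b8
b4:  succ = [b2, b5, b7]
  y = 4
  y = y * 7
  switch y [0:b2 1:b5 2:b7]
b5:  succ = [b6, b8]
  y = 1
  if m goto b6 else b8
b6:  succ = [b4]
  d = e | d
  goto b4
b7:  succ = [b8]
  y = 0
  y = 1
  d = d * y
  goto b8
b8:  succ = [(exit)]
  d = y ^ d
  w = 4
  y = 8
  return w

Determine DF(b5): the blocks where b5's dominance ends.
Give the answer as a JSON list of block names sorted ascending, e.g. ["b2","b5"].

idom tree: b1←b0 b2←b1 b3←b2 b4←b3 b5←b4 b6←b5 b7←b4 b8←b1
Join-block Dom:
  b2: preds {b1,b4}: {b0,b1} ∩ {b0,b1,b2,b3,b4} = {b0,b1}; idom=b1
  b4: preds {b3,b6}: {b0,b1,b2,b3} ∩ {b0,b1,b2,b3,b4,b5,b6} = {b0,b1,b2,b3}; idom=b3
  b8: preds {b1,b3,b5,b7}: {b0,b1} ∩ {b0,b1,b2,b3} ∩ {b0,b1,b2,b3,b4,b5} ∩ {b0,b1,b2,b3,b4,b7} = {b0,b1}; idom=b1

DF walk-up:
  join b2 pred b1: · stop@b1
  join b2 pred b4: b4→b3→b2 stop@b1
  join b4 pred b3: · stop@b3
  join b4 pred b6: b6→b5→b4 stop@b3
  join b8 pred b1: · stop@b1
  join b8 pred b3: b3→b2 stop@b1
  join b8 pred b5: b5→b4→b3→b2 stop@b1
  join b8 pred b7: b7→b4→b3→b2 stop@b1
  b0: DF=∅
  b1: DF=∅
  b2: DF={b2,b8}
  b3: DF={b2,b8}
  b4: DF={b2,b4,b8}
  b5: DF={b4,b8}
  b6: DF={b4}
  b7: DF={b8}
  b8: DF=∅

DF(b5) = ["b4", "b8"]

Answer: ["b4", "b8"]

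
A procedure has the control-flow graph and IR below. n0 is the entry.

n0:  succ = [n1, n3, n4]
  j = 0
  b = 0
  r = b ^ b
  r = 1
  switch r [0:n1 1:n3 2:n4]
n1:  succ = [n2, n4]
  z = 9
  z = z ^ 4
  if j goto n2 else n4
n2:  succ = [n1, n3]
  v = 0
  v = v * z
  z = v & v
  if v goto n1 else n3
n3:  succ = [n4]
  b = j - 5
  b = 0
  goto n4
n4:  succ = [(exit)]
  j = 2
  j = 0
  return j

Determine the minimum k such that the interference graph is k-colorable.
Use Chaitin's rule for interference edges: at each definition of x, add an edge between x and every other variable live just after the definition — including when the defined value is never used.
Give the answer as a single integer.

Block summaries:
  n0 def {b,j,r} use ∅
  n1 def {z} use {j}
  n2 def {v,z} use {z}
  n3 def {b} use {j}
  n4 def {j} use ∅

Backward fixpoint:
  n0 li=∅ lo={j}
  n1 li={j} lo={j,z}
  n2 li={j,z} lo={j}
  n3 li={j} lo=∅
  n4 li=∅ lo=∅

Interfere edges:
  b↔{j}
  j↔{b,r,v,z}
  r↔{j}
  v↔{j,z}
  z↔{j,v}

Colouring:
  lower bound: {j,v,z} mutually conflict ⇒ χ ≥ 3
  assign b→r1 j→r0 r→r1 v→r1 z→r2 — no edge inside a register ⇒ χ ≤ 3
  χ = 3

Answer: 3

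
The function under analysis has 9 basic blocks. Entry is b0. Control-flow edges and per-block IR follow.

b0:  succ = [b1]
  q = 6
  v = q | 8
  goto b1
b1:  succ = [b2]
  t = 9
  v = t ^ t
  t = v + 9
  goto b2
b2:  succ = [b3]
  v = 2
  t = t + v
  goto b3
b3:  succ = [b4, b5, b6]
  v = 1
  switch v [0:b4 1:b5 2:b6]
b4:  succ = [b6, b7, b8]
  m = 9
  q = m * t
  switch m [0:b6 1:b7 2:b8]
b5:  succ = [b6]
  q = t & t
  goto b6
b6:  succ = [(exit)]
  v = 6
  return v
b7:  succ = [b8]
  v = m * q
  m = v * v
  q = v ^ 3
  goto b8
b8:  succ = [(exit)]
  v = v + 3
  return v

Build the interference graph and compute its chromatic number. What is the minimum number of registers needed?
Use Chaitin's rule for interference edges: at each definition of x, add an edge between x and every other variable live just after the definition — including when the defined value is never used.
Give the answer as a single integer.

Answer: 3

Derivation:
def/use:
  b0 def {q,v} use ∅
  b1 def {t,v} use ∅
  b2 def {t,v} use {t}
  b3 def {v} use ∅
  b4 def {m,q} use {t}
  b5 def {q} use {t}
  b6 def {v} use ∅
  b7 def {m,q,v} use {m,q}
  b8 def {v} use {v}

Liveness:
  b0 li=∅ lo=∅
  b1 li=∅ lo={t}
  b2 li={t} lo={t}
  b3 li={t} lo={t,v}
  b4 li={t,v} lo={m,q,v}
  b5 li={t} lo=∅
  b6 li=∅ lo=∅
  b7 li={m,q} lo={v}
  b8 li={v} lo=∅

Interfere edges:
  m↔{q,t,v}
  q↔{m,v}
  t↔{m,v}
  v↔{m,q,t}

Registers:
  {m,q,v} pairwise interfere (3-clique) ⇒ χ ≥ 3
  3-colouring: R0={m}  R1={v}  R2={q,t}
  χ = 3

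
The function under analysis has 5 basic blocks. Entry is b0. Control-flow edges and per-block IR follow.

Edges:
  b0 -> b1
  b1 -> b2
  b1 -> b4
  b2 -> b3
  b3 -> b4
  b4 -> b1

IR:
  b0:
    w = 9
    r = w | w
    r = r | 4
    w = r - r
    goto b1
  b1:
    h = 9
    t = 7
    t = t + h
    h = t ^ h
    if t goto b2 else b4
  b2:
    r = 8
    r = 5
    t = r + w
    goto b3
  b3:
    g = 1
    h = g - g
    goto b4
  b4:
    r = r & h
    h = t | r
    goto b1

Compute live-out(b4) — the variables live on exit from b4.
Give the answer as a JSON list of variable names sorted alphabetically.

def/use:
  b0: {r,w} / ∅
  b1: {h,t} / ∅
  b2: {r,t} / {w}
  b3: {g,h} / ∅
  b4: {h,r} / {h,r,t}

Backward fixpoint:
  b0: in=∅ out={r,w}
  b1: in={r,w} out={h,r,t,w}
  b2: in={w} out={r,t,w}
  b3: in={r,t,w} out={h,r,t,w}
  b4: in={h,r,t,w} out={r,w}

live-out(b4) = ["r", "w"]

Answer: ["r", "w"]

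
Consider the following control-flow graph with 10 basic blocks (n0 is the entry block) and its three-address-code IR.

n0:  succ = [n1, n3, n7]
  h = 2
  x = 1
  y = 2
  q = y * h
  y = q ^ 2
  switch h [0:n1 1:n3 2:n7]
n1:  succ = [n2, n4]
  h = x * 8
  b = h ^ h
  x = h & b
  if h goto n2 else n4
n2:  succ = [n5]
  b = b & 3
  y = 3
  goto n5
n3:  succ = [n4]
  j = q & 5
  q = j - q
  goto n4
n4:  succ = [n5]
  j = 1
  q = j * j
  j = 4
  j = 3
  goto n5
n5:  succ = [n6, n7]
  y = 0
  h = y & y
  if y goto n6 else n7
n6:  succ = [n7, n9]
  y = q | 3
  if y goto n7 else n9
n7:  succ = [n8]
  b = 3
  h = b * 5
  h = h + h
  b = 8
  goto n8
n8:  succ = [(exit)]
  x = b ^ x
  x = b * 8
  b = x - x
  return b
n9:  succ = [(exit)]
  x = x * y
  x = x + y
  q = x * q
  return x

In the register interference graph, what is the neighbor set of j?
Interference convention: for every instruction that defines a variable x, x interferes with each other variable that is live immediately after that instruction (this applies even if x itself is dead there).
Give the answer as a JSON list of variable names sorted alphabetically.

Block summaries:
  n0: def={h,q,x,y} ue=∅
  n1: def={b,h,x} ue={x}
  n2: def={b,y} ue={b}
  n3: def={j,q} ue={q}
  n4: def={j,q} ue=∅
  n5: def={h,y} ue=∅
  n6: def={y} ue={q}
  n7: def={b,h} ue=∅
  n8: def={b,x} ue={b,x}
  n9: def={q,x} ue={q,x,y}

Live sets:
  n0: in=∅ out={q,x}
  n1: in={q,x} out={b,q,x}
  n2: in={b,q,x} out={q,x}
  n3: in={q,x} out={x}
  n4: in={x} out={q,x}
  n5: in={q,x} out={q,x}
  n6: in={q,x} out={q,x,y}
  n7: in={x} out={b,x}
  n8: in={b,x} out=∅
  n9: in={q,x,y} out=∅

Interfere edges:
  b↔{h,q,x}
  h↔{b,q,x,y}
  j↔{q,x}
  q↔{b,h,j,x,y}
  x↔{b,h,j,q,y}
  y↔{h,q,x}

N(j) = ["q", "x"]

Answer: ["q", "x"]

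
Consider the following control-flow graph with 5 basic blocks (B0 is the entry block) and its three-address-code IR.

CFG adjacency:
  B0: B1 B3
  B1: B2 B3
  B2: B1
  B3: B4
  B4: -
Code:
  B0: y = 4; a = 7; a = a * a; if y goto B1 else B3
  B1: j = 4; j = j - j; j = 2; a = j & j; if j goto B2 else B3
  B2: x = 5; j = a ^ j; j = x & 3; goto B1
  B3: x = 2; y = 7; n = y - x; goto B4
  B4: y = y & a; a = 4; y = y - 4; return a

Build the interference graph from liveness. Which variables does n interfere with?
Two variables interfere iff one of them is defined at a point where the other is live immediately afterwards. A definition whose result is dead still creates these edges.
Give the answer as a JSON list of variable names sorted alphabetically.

Answer: ["a", "y"]

Analysis:
Block summaries:
  B0: {a,y} / ∅
  B1: {a,j} / ∅
  B2: {j,x} / {a,j}
  B3: {n,x,y} / ∅
  B4: {a,y} / {a,y}

Backward fixpoint:
  B0: in=∅ out={a}
  B1: in=∅ out={a,j}
  B2: in={a,j} out=∅
  B3: in={a} out={a,y}
  B4: in={a,y} out=∅

Interfere edges:
  a↔{j,n,x,y}
  j↔{a,x}
  n↔{a,y}
  x↔{a,j,y}
  y↔{a,n,x}

N(n) = ["a", "y"]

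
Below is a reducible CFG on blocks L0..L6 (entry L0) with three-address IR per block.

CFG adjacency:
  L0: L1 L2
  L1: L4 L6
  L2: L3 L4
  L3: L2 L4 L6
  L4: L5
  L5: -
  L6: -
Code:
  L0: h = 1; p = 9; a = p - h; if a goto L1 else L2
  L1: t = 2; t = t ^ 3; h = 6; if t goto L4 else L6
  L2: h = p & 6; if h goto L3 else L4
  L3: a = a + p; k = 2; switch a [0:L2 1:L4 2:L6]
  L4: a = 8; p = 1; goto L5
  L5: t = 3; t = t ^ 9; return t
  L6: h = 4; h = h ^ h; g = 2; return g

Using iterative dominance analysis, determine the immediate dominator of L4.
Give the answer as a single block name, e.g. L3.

Answer: L0

Analysis:
idom tree: L1←L0 L2←L0 L3←L2 L4←L0 L5←L4 L6←L0
Join-block Dom:
  L2: preds {L0,L3}: {L0} ∩ {L0,L2,L3} = {L0}; idom=L0
  L4: preds {L1,L2,L3}: {L0,L1} ∩ {L0,L2} ∩ {L0,L2,L3} = {L0}; idom=L0
  L6: preds {L1,L3}: {L0,L1} ∩ {L0,L2,L3} = {L0}; idom=L0

idom(L4) = L0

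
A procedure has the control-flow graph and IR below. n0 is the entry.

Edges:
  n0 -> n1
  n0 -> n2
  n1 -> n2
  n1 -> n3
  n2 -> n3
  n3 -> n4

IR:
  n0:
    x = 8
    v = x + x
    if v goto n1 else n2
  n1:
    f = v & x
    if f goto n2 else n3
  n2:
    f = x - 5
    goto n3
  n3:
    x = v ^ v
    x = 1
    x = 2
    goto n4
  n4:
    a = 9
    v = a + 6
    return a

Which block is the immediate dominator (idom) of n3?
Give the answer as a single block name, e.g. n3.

idom tree: n1←n0 n2←n0 n3←n0 n4←n3
Dom∩ at merges:
  n2: preds {n0,n1}: {n0} ∩ {n0,n1} = {n0}; idom=n0
  n3: preds {n1,n2}: {n0,n1} ∩ {n0,n2} = {n0}; idom=n0

idom(n3) = n0

Answer: n0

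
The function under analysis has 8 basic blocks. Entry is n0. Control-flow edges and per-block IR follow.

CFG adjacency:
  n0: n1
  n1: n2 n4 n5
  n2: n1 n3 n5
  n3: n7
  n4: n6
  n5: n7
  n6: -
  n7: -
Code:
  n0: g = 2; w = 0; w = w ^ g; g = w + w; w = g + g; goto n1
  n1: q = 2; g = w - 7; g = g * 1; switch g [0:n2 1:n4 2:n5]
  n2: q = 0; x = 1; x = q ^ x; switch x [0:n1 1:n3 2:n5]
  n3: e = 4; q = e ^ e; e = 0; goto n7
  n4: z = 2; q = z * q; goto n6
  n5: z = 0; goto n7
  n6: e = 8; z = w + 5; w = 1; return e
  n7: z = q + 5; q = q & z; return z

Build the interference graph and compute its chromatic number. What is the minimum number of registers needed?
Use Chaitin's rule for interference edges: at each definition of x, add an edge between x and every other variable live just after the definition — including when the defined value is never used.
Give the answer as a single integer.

def/use:
  n0: def={g,w} ue=∅
  n1: def={g,q} ue={w}
  n2: def={q,x} ue=∅
  n3: def={e,q} ue=∅
  n4: def={q,z} ue={q}
  n5: def={z} ue=∅
  n6: def={e,w,z} ue={w}
  n7: def={q,z} ue={q}

Liveness:
  n0 li=∅ lo={w}
  n1 li={w} lo={q,w}
  n2 li={w} lo={q,w}
  n3 li=∅ lo={q}
  n4 li={q,w} lo={w}
  n5 li={q} lo={q}
  n6 li={w} lo=∅
  n7 li={q} lo=∅

Conflict graph:
  e↔{q,w,z}
  g↔{q,w}
  q↔{e,g,w,x,z}
  w↔{e,g,q,x,z}
  x↔{q,w}
  z↔{e,q,w}

Chromatic number:
  {e,q,w,z} pairwise interfere (4-clique) ⇒ χ ≥ 4
  4-colouring: r0={q}  r1={w}  r2={e,g,x}  r3={z}
  χ = 4

Answer: 4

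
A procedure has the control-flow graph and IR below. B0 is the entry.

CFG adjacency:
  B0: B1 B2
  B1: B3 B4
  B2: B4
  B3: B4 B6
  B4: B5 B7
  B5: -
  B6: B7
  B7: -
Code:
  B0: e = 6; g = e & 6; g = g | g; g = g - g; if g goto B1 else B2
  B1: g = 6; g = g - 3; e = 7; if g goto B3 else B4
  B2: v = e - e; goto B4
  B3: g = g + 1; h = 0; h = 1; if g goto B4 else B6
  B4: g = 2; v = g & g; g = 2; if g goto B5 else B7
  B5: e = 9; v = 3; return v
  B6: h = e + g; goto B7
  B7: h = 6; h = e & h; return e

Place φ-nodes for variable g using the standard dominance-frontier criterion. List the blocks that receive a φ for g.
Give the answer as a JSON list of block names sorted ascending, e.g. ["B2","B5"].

idom tree: B1←B0 B2←B0 B3←B1 B4←B0 B5←B4 B6←B3 B7←B0
Join-block Dom:
  B4: preds {B1,B2,B3}: {B0,B1} ∩ {B0,B2} ∩ {B0,B1,B3} = {B0}; idom=B0
  B7: preds {B4,B6}: {B0,B4} ∩ {B0,B1,B3,B6} = {B0}; idom=B0

Frontier:
  join B4 pred B1: B1 stop@B0
  join B4 pred B2: B2 stop@B0
  join B4 pred B3: B3→B1 stop@B0
  join B7 pred B4: B4 stop@B0
  join B7 pred B6: B6→B3→B1 stop@B0
  DF(B0)=∅
  DF(B1)={B4,B7}
  DF(B2)={B4}
  DF(B3)={B4,B7}
  DF(B4)={B7}
  DF(B5)=∅
  DF(B6)={B7}
  DF(B7)=∅

φ for g: defs {B0,B1,B3,B4}
  DF⁺ = {B4,B7}

Answer: ["B4", "B7"]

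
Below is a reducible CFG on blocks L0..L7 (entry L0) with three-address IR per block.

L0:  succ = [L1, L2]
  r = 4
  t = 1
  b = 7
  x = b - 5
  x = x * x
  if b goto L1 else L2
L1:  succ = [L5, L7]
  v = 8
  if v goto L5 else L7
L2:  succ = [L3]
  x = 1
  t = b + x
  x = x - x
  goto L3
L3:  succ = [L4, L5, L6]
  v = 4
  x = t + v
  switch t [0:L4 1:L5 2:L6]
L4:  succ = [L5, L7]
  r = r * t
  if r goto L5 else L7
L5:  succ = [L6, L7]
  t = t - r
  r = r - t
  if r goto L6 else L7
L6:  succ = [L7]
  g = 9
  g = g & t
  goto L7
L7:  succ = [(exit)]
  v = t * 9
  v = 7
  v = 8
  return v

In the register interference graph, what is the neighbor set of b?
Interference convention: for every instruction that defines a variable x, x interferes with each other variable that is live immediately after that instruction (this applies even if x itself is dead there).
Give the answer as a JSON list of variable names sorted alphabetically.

Answer: ["r", "t", "x"]

Working:
def/use:
  L0: {b,r,t,x} / ∅
  L1: {v} / ∅
  L2: {t,x} / {b}
  L3: {v,x} / {t}
  L4: {r} / {r,t}
  L5: {r,t} / {r,t}
  L6: {g} / {t}
  L7: {v} / {t}

Backward fixpoint:
  live L0: ∅→{b,r,t}
  live L1: {r,t}→{r,t}
  live L2: {b,r}→{r,t}
  live L3: {r,t}→{r,t}
  live L4: {r,t}→{r,t}
  live L5: {r,t}→{t}
  live L6: {t}→{t}
  live L7: {t}→∅

Interfere edges:
  b↔{r,t,x}
  g↔{t}
  r↔{b,t,v,x}
  t↔{b,g,r,v,x}
  v↔{r,t}
  x↔{b,r,t}

N(b) = ["r", "t", "x"]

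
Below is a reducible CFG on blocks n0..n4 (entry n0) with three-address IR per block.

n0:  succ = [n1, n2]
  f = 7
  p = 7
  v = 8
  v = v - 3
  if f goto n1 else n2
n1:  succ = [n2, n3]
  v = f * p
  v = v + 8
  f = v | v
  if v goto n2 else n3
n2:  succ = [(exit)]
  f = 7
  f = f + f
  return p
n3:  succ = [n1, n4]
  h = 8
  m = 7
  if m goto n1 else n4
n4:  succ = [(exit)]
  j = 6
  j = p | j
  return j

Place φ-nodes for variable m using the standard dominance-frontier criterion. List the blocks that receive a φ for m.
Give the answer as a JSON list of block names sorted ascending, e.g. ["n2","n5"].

idom tree: n1←n0 n2←n0 n3←n1 n4←n3
Dom∩ at merges:
  n1: preds {n0,n3}: {n0} ∩ {n0,n1,n3} = {n0}; idom=n0
  n2: preds {n0,n1}: {n0} ∩ {n0,n1} = {n0}; idom=n0

Frontier:
  join n1 pred n0: · stop@n0
  join n1 pred n3: n3→n1 stop@n0
  join n2 pred n0: · stop@n0
  join n2 pred n1: n1 stop@n0
  n0 → ∅
  n1 → {n1,n2}
  n2 → ∅
  n3 → {n1}
  n4 → ∅

φ for m: defs {n3}
  DF⁺ = {n1,n2}

Answer: ["n1", "n2"]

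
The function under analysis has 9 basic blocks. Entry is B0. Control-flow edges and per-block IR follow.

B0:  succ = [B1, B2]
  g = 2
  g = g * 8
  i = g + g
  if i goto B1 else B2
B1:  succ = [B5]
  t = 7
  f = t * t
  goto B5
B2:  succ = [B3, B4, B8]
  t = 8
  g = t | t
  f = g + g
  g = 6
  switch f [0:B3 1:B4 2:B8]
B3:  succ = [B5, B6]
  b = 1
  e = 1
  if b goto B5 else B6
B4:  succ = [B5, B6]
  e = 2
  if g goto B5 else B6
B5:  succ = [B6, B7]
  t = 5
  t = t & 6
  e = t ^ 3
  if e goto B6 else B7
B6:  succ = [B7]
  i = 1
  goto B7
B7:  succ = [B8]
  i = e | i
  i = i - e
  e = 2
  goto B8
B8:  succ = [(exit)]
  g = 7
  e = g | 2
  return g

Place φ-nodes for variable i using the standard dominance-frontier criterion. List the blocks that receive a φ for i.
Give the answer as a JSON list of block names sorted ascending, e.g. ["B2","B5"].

idom tree: B1←B0 B2←B0 B3←B2 B4←B2 B5←B0 B6←B0 B7←B0 B8←B0
Dom∩ at merges:
  B5: preds {B1,B3,B4}: {B0,B1} ∩ {B0,B2,B3} ∩ {B0,B2,B4} = {B0}; idom=B0
  B6: preds {B3,B4,B5}: {B0,B2,B3} ∩ {B0,B2,B4} ∩ {B0,B5} = {B0}; idom=B0
  B7: preds {B5,B6}: {B0,B5} ∩ {B0,B6} = {B0}; idom=B0
  B8: preds {B2,B7}: {B0,B2} ∩ {B0,B7} = {B0}; idom=B0

DF derivation:
  B5←B1: walk B1 to B0
  B5←B3: walk B3→B2 to B0
  B5←B4: walk B4→B2 to B0
  B6←B3: walk B3→B2 to B0
  B6←B4: walk B4→B2 to B0
  B6←B5: walk B5 to B0
  B7←B5: walk B5 to B0
  B7←B6: walk B6 to B0
  B8←B2: walk B2 to B0
  B8←B7: walk B7 to B0
  B0 → ∅
  B1 → {B5}
  B2 → {B5,B6,B8}
  B3 → {B5,B6}
  B4 → {B5,B6}
  B5 → {B6,B7}
  B6 → {B7}
  B7 → {B8}
  B8 → ∅

φ for i: defs {B0,B6,B7}
  DF⁺ = {B7,B8}

Answer: ["B7", "B8"]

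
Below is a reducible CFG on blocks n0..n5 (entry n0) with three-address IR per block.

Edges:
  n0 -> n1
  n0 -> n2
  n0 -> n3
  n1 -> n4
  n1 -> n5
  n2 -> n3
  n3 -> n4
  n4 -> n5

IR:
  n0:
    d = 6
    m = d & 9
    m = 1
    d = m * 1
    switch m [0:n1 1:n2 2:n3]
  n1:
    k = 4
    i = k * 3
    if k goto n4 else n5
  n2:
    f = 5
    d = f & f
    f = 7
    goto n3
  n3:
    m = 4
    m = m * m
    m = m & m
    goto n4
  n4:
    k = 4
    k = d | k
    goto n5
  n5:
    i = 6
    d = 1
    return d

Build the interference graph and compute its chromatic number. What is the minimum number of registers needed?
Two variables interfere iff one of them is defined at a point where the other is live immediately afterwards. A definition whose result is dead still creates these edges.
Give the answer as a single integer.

Block summaries:
  n0: {d,m} / ∅
  n1: {i,k} / ∅
  n2: {d,f} / ∅
  n3: {m} / ∅
  n4: {k} / {d}
  n5: {d,i} / ∅

Live sets:
  n0 li=∅ lo={d}
  n1 li={d} lo={d}
  n2 li=∅ lo={d}
  n3 li={d} lo={d}
  n4 li={d} lo=∅
  n5 li=∅ lo=∅

Interference:
  d↔{f,i,k,m}
  f↔{d}
  i↔{d,k}
  k↔{d,i}
  m↔{d}

Colouring:
  lower bound: {d,i,k} mutually conflict ⇒ χ ≥ 3
  3-colouring: r0={d}  r1={f,i,m}  r2={k}
  χ = 3

Answer: 3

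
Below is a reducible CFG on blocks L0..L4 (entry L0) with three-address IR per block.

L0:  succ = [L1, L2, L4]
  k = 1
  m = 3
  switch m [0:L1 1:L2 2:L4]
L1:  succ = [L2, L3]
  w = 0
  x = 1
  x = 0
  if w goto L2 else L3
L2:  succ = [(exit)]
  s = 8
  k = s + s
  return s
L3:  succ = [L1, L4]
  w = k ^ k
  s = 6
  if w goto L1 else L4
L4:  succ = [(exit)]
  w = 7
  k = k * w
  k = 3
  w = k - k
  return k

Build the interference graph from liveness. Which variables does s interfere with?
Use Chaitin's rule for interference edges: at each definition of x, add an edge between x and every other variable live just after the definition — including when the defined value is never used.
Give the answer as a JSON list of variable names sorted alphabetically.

Per-block:
  L0: def={k,m} ue=∅
  L1: def={w,x} ue=∅
  L2: def={k,s} ue=∅
  L3: def={s,w} ue={k}
  L4: def={k,w} ue={k}

Live sets:
  L0: in=∅ out={k}
  L1: in={k} out={k}
  L2: in=∅ out=∅
  L3: in={k} out={k}
  L4: in={k} out=∅

Conflict graph:
  k — {m,s,w,x}
  m — {k}
  s — {k,w}
  w — {k,s,x}
  x — {k,w}

N(s) = ["k", "w"]

Answer: ["k", "w"]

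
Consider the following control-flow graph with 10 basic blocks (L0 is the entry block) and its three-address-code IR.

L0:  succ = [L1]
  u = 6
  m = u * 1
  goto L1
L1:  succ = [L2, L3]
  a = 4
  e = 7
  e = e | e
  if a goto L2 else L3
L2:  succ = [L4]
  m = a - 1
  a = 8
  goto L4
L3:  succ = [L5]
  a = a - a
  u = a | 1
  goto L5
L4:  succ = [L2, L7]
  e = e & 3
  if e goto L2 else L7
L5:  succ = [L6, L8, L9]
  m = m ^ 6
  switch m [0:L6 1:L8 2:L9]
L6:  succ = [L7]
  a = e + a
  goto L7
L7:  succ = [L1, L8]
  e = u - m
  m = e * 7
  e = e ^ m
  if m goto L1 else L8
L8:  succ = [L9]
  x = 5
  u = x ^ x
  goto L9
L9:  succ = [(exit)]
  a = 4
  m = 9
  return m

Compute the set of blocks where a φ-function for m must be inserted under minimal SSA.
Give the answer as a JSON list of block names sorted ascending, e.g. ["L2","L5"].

Answer: ["L1", "L2", "L7", "L8", "L9"]

Analysis:
idom tree: L1←L0 L2←L1 L3←L1 L4←L2 L5←L3 L6←L5 L7←L1 L8←L1 L9←L1
Dom at joins:
  L1: preds {L0,L7}: {L0} ∩ {L0,L1,L7} = {L0}; idom=L0
  L2: preds {L1,L4}: {L0,L1} ∩ {L0,L1,L2,L4} = {L0,L1}; idom=L1
  L7: preds {L4,L6}: {L0,L1,L2,L4} ∩ {L0,L1,L3,L5,L6} = {L0,L1}; idom=L1
  L8: preds {L5,L7}: {L0,L1,L3,L5} ∩ {L0,L1,L7} = {L0,L1}; idom=L1
  L9: preds {L5,L8}: {L0,L1,L3,L5} ∩ {L0,L1,L8} = {L0,L1}; idom=L1

DF walk-up:
  L1←L0: walk · to L0
  L1←L7: walk L7→L1 to L0
  L2←L1: walk · to L1
  L2←L4: walk L4→L2 to L1
  L7←L4: walk L4→L2 to L1
  L7←L6: walk L6→L5→L3 to L1
  L8←L5: walk L5→L3 to L1
  L8←L7: walk L7 to L1
  L9←L5: walk L5→L3 to L1
  L9←L8: walk L8 to L1
  DF(L0)=∅
  DF(L1)={L1}
  DF(L2)={L2,L7}
  DF(L3)={L7,L8,L9}
  DF(L4)={L2,L7}
  DF(L5)={L7,L8,L9}
  DF(L6)={L7}
  DF(L7)={L1,L8}
  DF(L8)={L9}
  DF(L9)=∅

φ for m: defs {L0,L2,L5,L7,L9}
  DF⁺ = {L1,L2,L7,L8,L9}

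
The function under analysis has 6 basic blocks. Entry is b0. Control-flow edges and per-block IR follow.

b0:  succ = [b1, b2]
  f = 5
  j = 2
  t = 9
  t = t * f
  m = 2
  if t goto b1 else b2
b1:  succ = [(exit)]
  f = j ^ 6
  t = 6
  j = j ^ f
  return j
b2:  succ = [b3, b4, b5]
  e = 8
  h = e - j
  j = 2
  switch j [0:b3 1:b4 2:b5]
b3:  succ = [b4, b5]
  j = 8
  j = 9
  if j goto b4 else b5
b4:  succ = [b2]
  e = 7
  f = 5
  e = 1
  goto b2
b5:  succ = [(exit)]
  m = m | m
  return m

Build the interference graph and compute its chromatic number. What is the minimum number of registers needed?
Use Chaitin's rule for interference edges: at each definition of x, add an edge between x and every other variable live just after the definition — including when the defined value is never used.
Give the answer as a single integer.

Answer: 4

Analysis:
Block summaries:
  b0 def {f,j,m,t} use ∅
  b1 def {f,j,t} use {j}
  b2 def {e,h,j} use {j}
  b3 def {j} use ∅
  b4 def {e,f} use ∅
  b5 def {m} use {m}

Live sets:
  b0: in=∅ out={j,m}
  b1: in={j} out=∅
  b2: in={j,m} out={j,m}
  b3: in={m} out={j,m}
  b4: in={j,m} out={j,m}
  b5: in={m} out=∅

Conflict graph:
  e — {j,m}
  f — {j,m,t}
  h — {m}
  j — {e,f,m,t}
  m — {e,f,h,j,t}
  t — {f,j,m}

Registers:
  {f,j,m,t} pairwise interfere (4-clique) ⇒ χ ≥ 4
  assign e→r2 f→r2 h→r1 j→r1 m→r0 t→r3 — no edge inside a register ⇒ χ ≤ 4
  χ = 4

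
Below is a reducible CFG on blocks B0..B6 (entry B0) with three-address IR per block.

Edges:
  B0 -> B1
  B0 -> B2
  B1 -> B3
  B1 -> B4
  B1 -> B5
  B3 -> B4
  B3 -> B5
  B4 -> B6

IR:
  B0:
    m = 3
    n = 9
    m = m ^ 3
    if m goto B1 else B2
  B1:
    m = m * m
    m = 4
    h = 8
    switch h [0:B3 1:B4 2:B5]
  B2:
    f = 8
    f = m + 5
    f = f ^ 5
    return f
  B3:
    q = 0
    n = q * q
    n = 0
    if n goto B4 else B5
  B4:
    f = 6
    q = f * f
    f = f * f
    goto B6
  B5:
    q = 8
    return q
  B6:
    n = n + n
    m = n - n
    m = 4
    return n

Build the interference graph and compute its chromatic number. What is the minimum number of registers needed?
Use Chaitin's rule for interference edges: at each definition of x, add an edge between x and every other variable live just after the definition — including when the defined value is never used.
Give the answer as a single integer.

Block summaries:
  B0: {m,n} / ∅
  B1: {h,m} / {m}
  B2: {f} / {m}
  B3: {n,q} / ∅
  B4: {f,q} / ∅
  B5: {q} / ∅
  B6: {m,n} / {n}

Liveness:
  B0 li=∅ lo={m,n}
  B1 li={m,n} lo={n}
  B2 li={m} lo=∅
  B3 li=∅ lo={n}
  B4 li={n} lo={n}
  B5 li=∅ lo=∅
  B6 li={n} lo=∅

Interference:
  f↔{m,n,q}
  h↔{n}
  m↔{f,n}
  n↔{f,h,m,q}
  q↔{f,n}

Chromatic number:
  {f,m,n} pairwise interfere (3-clique) ⇒ χ ≥ 3
  assign f→R1 h→R1 m→R2 n→R0 q→R2 — no edge inside a register ⇒ χ ≤ 3
  χ = 3

Answer: 3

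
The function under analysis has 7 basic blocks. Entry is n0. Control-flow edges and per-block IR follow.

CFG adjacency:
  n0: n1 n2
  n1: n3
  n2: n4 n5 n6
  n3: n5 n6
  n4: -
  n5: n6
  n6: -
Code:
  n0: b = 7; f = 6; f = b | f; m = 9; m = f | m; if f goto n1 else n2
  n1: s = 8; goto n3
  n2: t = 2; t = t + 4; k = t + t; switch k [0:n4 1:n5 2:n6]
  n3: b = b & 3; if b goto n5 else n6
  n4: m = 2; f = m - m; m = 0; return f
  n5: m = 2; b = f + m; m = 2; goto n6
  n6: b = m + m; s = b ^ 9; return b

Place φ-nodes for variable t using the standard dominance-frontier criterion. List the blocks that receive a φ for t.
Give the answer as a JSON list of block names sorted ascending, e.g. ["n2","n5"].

Answer: ["n5", "n6"]

Working:
idom tree: n1←n0 n2←n0 n3←n1 n4←n2 n5←n0 n6←n0
Dom at joins:
  n5: preds {n2,n3}: {n0,n2} ∩ {n0,n1,n3} = {n0}; idom=n0
  n6: preds {n2,n3,n5}: {n0,n2} ∩ {n0,n1,n3} ∩ {n0,n5} = {n0}; idom=n0

Frontier:
  join n5 pred n2: n2 stop@n0
  join n5 pred n3: n3→n1 stop@n0
  join n6 pred n2: n2 stop@n0
  join n6 pred n3: n3→n1 stop@n0
  join n6 pred n5: n5 stop@n0
  n0 → ∅
  n1 → {n5,n6}
  n2 → {n5,n6}
  n3 → {n5,n6}
  n4 → ∅
  n5 → {n6}
  n6 → ∅

φ for t: defs {n2}
  DF⁺ = {n5,n6}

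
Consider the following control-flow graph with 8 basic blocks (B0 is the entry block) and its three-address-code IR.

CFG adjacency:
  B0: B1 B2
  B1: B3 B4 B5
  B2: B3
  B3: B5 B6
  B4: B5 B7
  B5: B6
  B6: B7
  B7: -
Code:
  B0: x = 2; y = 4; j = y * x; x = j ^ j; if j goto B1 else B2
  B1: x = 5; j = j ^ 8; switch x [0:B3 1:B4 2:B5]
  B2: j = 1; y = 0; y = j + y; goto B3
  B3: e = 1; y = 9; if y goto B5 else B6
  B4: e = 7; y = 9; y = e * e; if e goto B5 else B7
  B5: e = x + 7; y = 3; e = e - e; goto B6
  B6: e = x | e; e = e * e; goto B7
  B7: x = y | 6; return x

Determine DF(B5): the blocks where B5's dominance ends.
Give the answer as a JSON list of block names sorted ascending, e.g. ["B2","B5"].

Answer: ["B6"]

Derivation:
idom tree: B1←B0 B2←B0 B3←B0 B4←B1 B5←B0 B6←B0 B7←B0
Dom∩ at merges:
  B3: preds {B1,B2}: {B0,B1} ∩ {B0,B2} = {B0}; idom=B0
  B5: preds {B1,B3,B4}: {B0,B1} ∩ {B0,B3} ∩ {B0,B1,B4} = {B0}; idom=B0
  B6: preds {B3,B5}: {B0,B3} ∩ {B0,B5} = {B0}; idom=B0
  B7: preds {B4,B6}: {B0,B1,B4} ∩ {B0,B6} = {B0}; idom=B0

DF derivation:
  B3←B1: walk B1 to B0
  B3←B2: walk B2 to B0
  B5←B1: walk B1 to B0
  B5←B3: walk B3 to B0
  B5←B4: walk B4→B1 to B0
  B6←B3: walk B3 to B0
  B6←B5: walk B5 to B0
  B7←B4: walk B4→B1 to B0
  B7←B6: walk B6 to B0
  B0 → ∅
  B1 → {B3,B5,B7}
  B2 → {B3}
  B3 → {B5,B6}
  B4 → {B5,B7}
  B5 → {B6}
  B6 → {B7}
  B7 → ∅

DF(B5) = ["B6"]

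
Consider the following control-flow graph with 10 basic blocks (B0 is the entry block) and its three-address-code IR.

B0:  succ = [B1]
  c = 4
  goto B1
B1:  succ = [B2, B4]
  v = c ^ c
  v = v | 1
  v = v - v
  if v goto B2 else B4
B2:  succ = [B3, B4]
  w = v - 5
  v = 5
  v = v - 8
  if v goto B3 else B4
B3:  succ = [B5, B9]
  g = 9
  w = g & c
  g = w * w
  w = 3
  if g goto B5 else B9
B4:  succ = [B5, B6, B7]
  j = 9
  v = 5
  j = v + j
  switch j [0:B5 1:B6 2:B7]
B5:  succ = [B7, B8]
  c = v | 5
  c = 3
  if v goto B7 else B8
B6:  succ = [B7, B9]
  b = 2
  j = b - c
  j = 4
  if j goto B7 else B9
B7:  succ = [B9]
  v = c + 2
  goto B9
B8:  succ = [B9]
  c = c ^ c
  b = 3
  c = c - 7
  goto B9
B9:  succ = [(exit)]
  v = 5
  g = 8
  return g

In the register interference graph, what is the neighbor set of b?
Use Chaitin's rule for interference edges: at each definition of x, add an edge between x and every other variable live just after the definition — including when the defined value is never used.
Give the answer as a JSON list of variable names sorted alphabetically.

Answer: ["c"]

Working:
def/use:
  B0: def={c} ue=∅
  B1: def={v} ue={c}
  B2: def={v,w} ue={v}
  B3: def={g,w} ue={c}
  B4: def={j,v} ue=∅
  B5: def={c} ue={v}
  B6: def={b,j} ue={c}
  B7: def={v} ue={c}
  B8: def={b,c} ue={c}
  B9: def={g,v} ue=∅

Backward fixpoint:
  B0 li=∅ lo={c}
  B1 li={c} lo={c,v}
  B2 li={c,v} lo={c,v}
  B3 li={c,v} lo={v}
  B4 li={c} lo={c,v}
  B5 li={v} lo={c}
  B6 li={c} lo={c}
  B7 li={c} lo=∅
  B8 li={c} lo=∅
  B9 li=∅ lo=∅

Conflict graph:
  b↔{c}
  c↔{b,g,j,v,w}
  g↔{c,v,w}
  j↔{c,v}
  v↔{c,g,j,w}
  w↔{c,g,v}

N(b) = ["c"]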